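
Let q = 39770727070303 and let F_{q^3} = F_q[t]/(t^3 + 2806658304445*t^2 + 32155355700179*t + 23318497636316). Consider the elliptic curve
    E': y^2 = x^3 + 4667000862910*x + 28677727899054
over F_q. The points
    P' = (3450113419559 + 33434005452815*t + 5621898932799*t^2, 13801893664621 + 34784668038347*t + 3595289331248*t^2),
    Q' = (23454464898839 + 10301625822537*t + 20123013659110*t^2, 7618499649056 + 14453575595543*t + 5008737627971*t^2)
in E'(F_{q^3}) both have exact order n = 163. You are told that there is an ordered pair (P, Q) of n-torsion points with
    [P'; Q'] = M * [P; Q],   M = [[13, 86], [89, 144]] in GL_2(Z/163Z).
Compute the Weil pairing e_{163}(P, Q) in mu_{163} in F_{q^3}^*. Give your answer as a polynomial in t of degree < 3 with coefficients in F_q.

22275150434510 + 2499422839668*t + 8391751854812*t^2

Under M = [[13,86],[89,144]] in GL_2(Z/163), e_{163}(P',Q') = e_{163}(P,Q)^(13*144-86*89 mod 163).
det M = 13*144 - 86*89 = -5782 = 86 (mod 163); 86^{-1} = 127 (mod 163).
n = 163 = (10100011)_2 (8 bits, wt 4); accumulate f_{163,P'}(Q'+S)/f_{163,P'}(S) along the 7-step ladder.
f_P(D_Q)/f_Q(D_P) = 33462756149109 + 24405639539139*t + 23696873957009*t^2.
Hence e(P,Q) = 22275150434510 + 2499422839668*t + 8391751854812*t^2 in F_{39770727070303^3}^*.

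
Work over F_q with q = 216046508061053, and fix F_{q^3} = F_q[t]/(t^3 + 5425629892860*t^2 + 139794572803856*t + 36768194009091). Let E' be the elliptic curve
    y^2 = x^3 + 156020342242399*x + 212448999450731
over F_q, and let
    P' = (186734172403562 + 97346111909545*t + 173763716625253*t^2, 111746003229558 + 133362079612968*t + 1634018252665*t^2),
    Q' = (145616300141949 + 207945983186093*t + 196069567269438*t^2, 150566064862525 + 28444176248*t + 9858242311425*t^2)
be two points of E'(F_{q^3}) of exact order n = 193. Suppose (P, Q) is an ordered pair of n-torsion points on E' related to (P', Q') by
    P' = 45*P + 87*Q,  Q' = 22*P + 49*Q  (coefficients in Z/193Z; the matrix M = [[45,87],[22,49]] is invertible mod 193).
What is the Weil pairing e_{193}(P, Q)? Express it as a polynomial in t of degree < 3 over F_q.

185301138322655 + 208470808393525*t + 183642963906165*t^2

The 193-Weil pairing on E[193] over F_{216046508061053} is alternating-bilinear: e_{193}(P',Q') = e_{193}(P,Q)^det(M).
det M = 45*49 - 87*22 = 291 = 98 (mod 193); 98^{-1} = 65 (mod 193).
Miller loop for e_{193} over F_{216046508061053^3}: bits of 193 = 11000001; 7 double steps + 2 add steps, l/v at each.
So e_{193}(P',Q') = 28518062717607 + 134192968156656*t + 8964429104265*t^2.
Raise to 65: e(P,Q) = 185301138322655 + 208470808393525*t + 183642963906165*t^2 in mu_{193}.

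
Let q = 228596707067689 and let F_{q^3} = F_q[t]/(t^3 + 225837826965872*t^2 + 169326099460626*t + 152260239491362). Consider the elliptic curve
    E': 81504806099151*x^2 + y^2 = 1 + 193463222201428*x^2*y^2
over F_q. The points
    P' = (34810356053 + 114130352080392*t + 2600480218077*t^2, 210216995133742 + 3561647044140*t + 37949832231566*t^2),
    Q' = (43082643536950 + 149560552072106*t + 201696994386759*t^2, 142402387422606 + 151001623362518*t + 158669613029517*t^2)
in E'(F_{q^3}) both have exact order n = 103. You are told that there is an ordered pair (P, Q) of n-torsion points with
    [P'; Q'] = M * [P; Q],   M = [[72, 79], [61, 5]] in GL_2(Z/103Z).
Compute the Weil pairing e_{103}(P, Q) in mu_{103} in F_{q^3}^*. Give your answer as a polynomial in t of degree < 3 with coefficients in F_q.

The 103-Weil pairing on E[103] over F_{228596707067689} is alternating-bilinear: e_{103}(P',Q') = e_{103}(P,Q)^det(M).
72*5 - 79*61 = -4459; reduced mod 103: det = 73, inverse 24.
Edwards a_E,d_E -> Montgomery A=169586168688501,B=120964145013900 -> Weierstrass 156938102324284,5221998235112 via alpha=7728553538815,beta=29159572741353.
7-bit Miller (1100111) on E'/F_{228596707067689} with a'=156938102324284, b'=5221998235112: accumulate tangent/chord ratios at Q'+S and P'+S'.
Miller gives e_{103}(P',Q') = 162895129168394 + 183240291189334*t + 208171004184386*t^2 in F_{228596707067689^3}.
Thus e_{103}(P,Q) = 14456881463811 + 138784062565363*t + 100684531373998*t^2.

14456881463811 + 138784062565363*t + 100684531373998*t^2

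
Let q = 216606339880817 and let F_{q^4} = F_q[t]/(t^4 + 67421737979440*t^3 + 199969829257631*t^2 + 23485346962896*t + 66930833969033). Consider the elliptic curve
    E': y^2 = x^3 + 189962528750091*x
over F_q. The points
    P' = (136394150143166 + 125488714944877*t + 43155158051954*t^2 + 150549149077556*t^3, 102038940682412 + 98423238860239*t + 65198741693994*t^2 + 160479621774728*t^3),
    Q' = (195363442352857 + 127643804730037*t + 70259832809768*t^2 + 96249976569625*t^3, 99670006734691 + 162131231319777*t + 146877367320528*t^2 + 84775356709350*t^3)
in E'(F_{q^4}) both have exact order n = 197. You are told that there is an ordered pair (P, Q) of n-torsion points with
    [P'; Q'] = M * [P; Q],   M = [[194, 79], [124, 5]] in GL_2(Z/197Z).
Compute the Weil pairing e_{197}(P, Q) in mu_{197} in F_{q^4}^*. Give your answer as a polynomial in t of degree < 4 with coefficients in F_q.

185268345699502 + 120494757701430*t + 137604225628905*t^2 + 34382661764202*t^3

Alternating bilinearity on E[197] (values in mu_{197} in F_{216606339880817^4}) gives e(P',Q') = e(P,Q)^det(M).
Inverting 39 mod 197: 96. Thus e_{197}(P,Q) = e(P',Q')^{96}.
8-bit Miller (11000101) on E'/F_{216606339880817} with a'=189962528750091, b'=0: accumulate tangent/chord ratios at Q'+S and P'+S'.
e_{197}(P',Q') = 137377091122371 + 120142165666418*t + 187975229103631*t^2 + 65950205302196*t^3.
(137377091122371 + 120142165666418*t + 187975229103631*t^2 + 65950205302196*t^3)^{96} mod (216606339880817,f) = 185268345699502 + 120494757701430*t + 137604225628905*t^2 + 34382661764202*t^3.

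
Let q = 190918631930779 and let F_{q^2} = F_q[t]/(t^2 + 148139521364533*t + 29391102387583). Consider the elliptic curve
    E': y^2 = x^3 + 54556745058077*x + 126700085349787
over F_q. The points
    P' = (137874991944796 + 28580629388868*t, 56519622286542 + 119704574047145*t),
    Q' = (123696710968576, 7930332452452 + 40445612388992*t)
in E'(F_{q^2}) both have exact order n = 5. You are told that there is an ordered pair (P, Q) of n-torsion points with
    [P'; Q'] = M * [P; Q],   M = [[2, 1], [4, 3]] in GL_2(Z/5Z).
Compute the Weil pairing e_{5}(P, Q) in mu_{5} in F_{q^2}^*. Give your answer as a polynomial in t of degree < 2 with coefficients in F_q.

61235194240666 + 45296942519421*t

Alternating bilinearity on E[5] (values in mu_{5} in F_{190918631930779^2}) gives e(P',Q') = e(P,Q)^det(M).
2*3 - 1*4 = 2; reduced mod 5: det = 2, inverse 3.
Miller loop for e_{5} over F_{190918631930779^2}: bits of 5 = 101; 2 double steps + 1 add steps, l/v at each.
f_P(D_Q)/f_Q(D_P) = 95576063027029 + 152920525901138*t.
e_{5}(P,Q) = (95576063027029 + 152920525901138*t)^{3} = 61235194240666 + 45296942519421*t.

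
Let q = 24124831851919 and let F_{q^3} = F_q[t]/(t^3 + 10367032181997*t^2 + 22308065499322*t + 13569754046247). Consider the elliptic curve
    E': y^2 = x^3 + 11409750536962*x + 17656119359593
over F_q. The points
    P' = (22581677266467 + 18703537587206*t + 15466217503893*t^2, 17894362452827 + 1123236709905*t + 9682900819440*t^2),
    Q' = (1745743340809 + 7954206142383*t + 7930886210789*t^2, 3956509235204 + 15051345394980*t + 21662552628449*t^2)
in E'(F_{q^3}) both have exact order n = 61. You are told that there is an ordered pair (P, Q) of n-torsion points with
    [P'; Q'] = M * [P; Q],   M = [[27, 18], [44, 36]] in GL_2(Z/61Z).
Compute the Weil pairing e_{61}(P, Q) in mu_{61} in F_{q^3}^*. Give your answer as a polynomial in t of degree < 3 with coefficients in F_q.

e_{61}(aP+bQ,cP+dQ) = e_{61}(P,Q)^(ad-bc); with (a,b,c,d)=(27,18,44,36) this gives the det-61 law.
det M = 27*36 - 18*44 = 180 = 58 (mod 61); 58^{-1} = 20 (mod 61).
n = 61 = (111101)_2 (6 bits, wt 5); accumulate f_{61,P'}(Q'+S)/f_{61,P'}(S) along the 5-step ladder.
e_{61}(P',Q') = 20394741005928 + 24106783613108*t + 5627510110532*t^2.
e_{61}(P,Q) = (20394741005928 + 24106783613108*t + 5627510110532*t^2)^{20} = 17112501128201 + 18145944368858*t + 9601808882770*t^2.

17112501128201 + 18145944368858*t + 9601808882770*t^2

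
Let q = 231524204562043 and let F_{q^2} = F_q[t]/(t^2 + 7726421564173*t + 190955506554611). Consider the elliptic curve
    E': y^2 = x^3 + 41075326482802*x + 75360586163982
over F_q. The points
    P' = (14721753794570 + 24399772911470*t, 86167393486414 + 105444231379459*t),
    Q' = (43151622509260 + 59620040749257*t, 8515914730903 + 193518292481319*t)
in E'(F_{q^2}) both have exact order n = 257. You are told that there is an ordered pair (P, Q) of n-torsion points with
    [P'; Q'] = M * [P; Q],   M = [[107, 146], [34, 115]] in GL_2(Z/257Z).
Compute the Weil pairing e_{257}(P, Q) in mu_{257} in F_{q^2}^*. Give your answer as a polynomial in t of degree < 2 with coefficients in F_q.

123758127570574 + 113169573362202*t

e_{257} is bilinear + alternating on E[257], so e_{257}(107*P + 146*Q, 34*P + 115*Q) = e_{257}(P,Q)^(107*115-146*34).
det M = 107*115 - 146*34 = 7341 = 145 (mod 257); 145^{-1} = 39 (mod 257).
Miller loop for e_{257} over F_{231524204562043^2}: bits of 257 = 100000001; 8 double steps + 1 add steps, l/v at each.
e_{257}(P',Q') = 18895644945896 + 51138578687681*t.
Raise to 39: e(P,Q) = 123758127570574 + 113169573362202*t in mu_{257}.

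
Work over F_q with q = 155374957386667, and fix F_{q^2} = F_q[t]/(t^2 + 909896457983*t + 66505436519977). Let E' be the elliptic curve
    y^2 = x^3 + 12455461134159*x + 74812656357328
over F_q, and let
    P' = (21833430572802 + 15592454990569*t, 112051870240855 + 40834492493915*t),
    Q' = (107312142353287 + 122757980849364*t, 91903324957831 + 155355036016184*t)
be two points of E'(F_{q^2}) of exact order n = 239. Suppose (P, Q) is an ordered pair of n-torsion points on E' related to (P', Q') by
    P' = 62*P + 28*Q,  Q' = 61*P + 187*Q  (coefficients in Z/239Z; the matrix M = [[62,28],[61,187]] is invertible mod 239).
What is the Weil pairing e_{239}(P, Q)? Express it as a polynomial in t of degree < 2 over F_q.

The 239-Weil pairing on E[239] over F_{155374957386667} is alternating-bilinear: e_{239}(P',Q') = e_{239}(P,Q)^det(M).
det(M) mod 239 = 87; its inverse in (Z/239)^* is 11 (check: 87*11 mod 239 = 1).
Run Miller on y^2=x^3+12455461134159*x+74812656357328 over F_{155374957386667}: ladder 11101111 (8 bits); e = f_P(D_Q)/f_Q(D_P).
e_{239}(P',Q') = 146152119352698 + 69069496971423*t.
Thus e_{239}(P,Q) = 98319422087919 + 42414051373215*t.

98319422087919 + 42414051373215*t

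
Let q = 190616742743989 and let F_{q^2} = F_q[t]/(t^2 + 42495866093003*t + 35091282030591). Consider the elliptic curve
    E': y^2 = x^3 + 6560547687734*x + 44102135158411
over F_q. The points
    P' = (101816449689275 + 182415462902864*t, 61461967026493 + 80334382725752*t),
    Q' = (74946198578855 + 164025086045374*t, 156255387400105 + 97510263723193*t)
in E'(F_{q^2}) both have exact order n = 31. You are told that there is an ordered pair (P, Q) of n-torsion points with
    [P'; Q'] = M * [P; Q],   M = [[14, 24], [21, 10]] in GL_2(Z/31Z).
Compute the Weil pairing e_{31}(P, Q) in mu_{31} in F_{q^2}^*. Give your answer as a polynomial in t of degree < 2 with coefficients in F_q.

e_{31} is bilinear + alternating on E[31], so e_{31}(14*P + 24*Q, 21*P + 10*Q) = e_{31}(P,Q)^(14*10-24*21).
So e_{31}(P,Q) = e_{31}(P',Q')^{4}, since 8*4 = 1 mod 31.
Run Miller on y^2=x^3+6560547687734*x+44102135158411 over F_{190616742743989}: ladder 11111 (5 bits); e = f_P(D_Q)/f_Q(D_P).
Miller gives e_{31}(P',Q') = 50631922490889 + 27058779241734*t in F_{190616742743989^2}.
e_{31}(P,Q) = (50631922490889 + 27058779241734*t)^{4} = 165134090071554 + 42417092928443*t.

165134090071554 + 42417092928443*t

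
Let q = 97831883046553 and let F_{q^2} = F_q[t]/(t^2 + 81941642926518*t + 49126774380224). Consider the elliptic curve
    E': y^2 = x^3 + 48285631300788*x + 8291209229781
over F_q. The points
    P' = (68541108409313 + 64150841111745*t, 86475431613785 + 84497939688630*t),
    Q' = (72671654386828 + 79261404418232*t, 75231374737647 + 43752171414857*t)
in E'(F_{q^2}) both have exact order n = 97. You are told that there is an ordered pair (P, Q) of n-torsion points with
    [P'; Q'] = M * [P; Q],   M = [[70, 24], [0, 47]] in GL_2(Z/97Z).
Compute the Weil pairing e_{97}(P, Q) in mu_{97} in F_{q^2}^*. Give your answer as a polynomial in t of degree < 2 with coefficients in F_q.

31253568199724 + 52261932401218*t

Since e_{97}(P,P)=e_{97}(Q,Q)=1 and e_{97}(Q,P)=e_{97}(P,Q)^{-1}, expanding e_{97}(70*P + 24*Q,47*Q) leaves e(P,Q)^det(M).
70*47 - 24*0 = 3290; reduced mod 97: det = 89, inverse 12.
Double-and-add over 1100001: 7-1 doublings, 3-1 additions; each step l_{T,T}/v_{2T} or l_{T,P'}/v at Q'+S for random S.
So e_{97}(P',Q') = 42307187631655 + 20239001122336*t.
Finally e_{97}(P,Q) = 31253568199724 + 52261932401218*t.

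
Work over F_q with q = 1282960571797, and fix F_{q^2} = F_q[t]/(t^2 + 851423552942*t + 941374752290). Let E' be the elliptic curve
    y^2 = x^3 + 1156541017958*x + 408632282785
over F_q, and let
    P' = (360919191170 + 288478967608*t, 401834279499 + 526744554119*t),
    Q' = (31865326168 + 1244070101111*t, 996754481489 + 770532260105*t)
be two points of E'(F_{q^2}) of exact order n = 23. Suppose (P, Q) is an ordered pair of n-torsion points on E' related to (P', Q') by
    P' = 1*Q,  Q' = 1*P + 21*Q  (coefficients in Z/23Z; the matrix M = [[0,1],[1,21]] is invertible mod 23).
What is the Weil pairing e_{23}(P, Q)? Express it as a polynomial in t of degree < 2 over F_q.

733342948620 + 263822823720*t

Under M = [[0,1],[1,21]] in GL_2(Z/23), e_{23}(P',Q') = e_{23}(P,Q)^(0*21-1*1 mod 23).
So e_{23}(P,Q) = e_{23}(P',Q')^{22}, since 22*22 = 1 mod 23.
Miller loop for e_{23} over F_{1282960571797^2}: bits of 23 = 10111; 4 double steps + 3 add steps, l/v at each.
Miller gives e_{23}(P',Q') = 898997725713 + 1019137748077*t in F_{1282960571797^2}.
(898997725713 + 1019137748077*t)^{22} mod (1282960571797,f) = 733342948620 + 263822823720*t.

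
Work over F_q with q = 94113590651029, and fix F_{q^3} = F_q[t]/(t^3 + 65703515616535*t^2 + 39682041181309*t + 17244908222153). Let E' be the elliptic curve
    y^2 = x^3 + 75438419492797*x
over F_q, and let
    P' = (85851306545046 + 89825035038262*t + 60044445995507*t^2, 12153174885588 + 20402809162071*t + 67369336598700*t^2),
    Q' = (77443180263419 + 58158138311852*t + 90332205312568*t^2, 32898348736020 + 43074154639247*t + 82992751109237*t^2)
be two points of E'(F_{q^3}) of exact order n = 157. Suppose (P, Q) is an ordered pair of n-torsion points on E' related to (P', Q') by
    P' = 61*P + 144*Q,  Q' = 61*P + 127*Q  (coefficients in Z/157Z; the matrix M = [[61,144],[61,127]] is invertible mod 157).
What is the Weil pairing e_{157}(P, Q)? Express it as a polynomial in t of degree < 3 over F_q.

e_{157} is bilinear + alternating on E[157], so e_{157}(61*P + 144*Q, 61*P + 127*Q) = e_{157}(P,Q)^(61*127-144*61).
So e_{157}(P,Q) = e_{157}(P',Q')^{38}, since 62*38 = 1 mod 157.
n = 157 = (10011101)_2 (8 bits, wt 5); accumulate f_{157,P'}(Q'+S)/f_{157,P'}(S) along the 7-step ladder.
Result: e(P',Q') = 91823238701699 + 29882433839841*t + 49296351367792*t^2.
Thus e_{157}(P,Q) = 23648692819581 + 53744567345746*t + 32144855437683*t^2.

23648692819581 + 53744567345746*t + 32144855437683*t^2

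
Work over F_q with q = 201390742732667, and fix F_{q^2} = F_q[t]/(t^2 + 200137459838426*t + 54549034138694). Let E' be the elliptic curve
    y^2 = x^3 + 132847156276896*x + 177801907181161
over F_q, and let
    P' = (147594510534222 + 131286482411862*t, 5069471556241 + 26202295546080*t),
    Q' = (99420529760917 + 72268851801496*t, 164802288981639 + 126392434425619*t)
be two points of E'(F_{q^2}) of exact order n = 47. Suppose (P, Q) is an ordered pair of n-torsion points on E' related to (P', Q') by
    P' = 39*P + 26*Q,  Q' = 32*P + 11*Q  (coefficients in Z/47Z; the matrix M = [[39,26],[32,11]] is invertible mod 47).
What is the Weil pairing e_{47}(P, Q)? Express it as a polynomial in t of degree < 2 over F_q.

127394041806 + 58547131446130*t

e_{47} is bilinear + alternating on E[47], so e_{47}(39*P + 26*Q, 32*P + 11*Q) = e_{47}(P,Q)^(39*11-26*32).
det M = 39*11 - 26*32 = -403 = 20 (mod 47); 20^{-1} = 40 (mod 47).
Build f_{47,P'} and f_{47,Q'} via the 6-bit ladder of 47=101111_2; evaluate at shifted divisors; quotient in F_{201390742732667^2}.
The quotient is 191604085209188 + 74238803487666*t.
Raise to 40: e(P,Q) = 127394041806 + 58547131446130*t in mu_{47}.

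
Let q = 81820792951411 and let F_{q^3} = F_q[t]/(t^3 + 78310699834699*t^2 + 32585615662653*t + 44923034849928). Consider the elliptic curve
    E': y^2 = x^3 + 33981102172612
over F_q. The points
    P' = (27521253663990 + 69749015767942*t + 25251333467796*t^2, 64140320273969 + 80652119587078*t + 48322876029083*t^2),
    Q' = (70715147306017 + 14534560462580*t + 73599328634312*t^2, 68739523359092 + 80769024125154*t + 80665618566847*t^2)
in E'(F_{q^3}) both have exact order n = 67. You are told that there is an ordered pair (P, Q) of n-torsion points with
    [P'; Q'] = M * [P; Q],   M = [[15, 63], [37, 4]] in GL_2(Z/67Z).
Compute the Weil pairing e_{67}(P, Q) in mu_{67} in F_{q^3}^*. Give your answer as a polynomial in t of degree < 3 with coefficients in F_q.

Since e_{67}(P,P)=e_{67}(Q,Q)=1 and e_{67}(Q,P)=e_{67}(P,Q)^{-1}, expanding e_{67}(15*P + 63*Q,37*P + 4*Q) leaves e(P,Q)^det(M).
Inverting 7 mod 67: 48. Thus e_{67}(P,Q) = e(P',Q')^{48}.
Double-and-add over 1000011: 7-1 doublings, 3-1 additions; each step l_{T,T}/v_{2T} or l_{T,P'}/v at Q'+S for random S.
The quotient is 30491930985984 + 63067931852423*t + 29310731000421*t^2.
Hence e(P,Q) = 51511579354687 + 59734510563962*t + 43349782400447*t^2 in F_{81820792951411^3}^*.

51511579354687 + 59734510563962*t + 43349782400447*t^2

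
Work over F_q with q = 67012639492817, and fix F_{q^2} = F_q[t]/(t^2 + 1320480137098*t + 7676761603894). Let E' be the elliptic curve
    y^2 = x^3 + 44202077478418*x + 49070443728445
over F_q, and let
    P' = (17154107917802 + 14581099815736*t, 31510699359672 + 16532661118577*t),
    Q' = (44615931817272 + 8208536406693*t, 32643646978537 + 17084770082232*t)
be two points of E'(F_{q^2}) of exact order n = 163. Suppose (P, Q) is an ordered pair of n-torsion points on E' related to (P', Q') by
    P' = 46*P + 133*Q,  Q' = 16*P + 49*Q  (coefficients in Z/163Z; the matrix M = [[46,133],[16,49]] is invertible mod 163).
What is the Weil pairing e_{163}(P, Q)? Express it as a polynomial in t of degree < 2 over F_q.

24783631185735 + 40788387806897*t

Alternating bilinearity on E[163] (values in mu_{163} in F_{67012639492817^2}) gives e(P',Q') = e(P,Q)^det(M).
Inverting 126 mod 163: 22. Thus e_{163}(P,Q) = e(P',Q')^{22}.
Double-and-add over 10100011: 8-1 doublings, 4-1 additions; each step l_{T,T}/v_{2T} or l_{T,P'}/v at Q'+S for random S.
Miller gives e_{163}(P',Q') = 32789176326033 + 21485494295559*t in F_{67012639492817^2}.
e_{163}(P,Q) = (32789176326033 + 21485494295559*t)^{22} = 24783631185735 + 40788387806897*t.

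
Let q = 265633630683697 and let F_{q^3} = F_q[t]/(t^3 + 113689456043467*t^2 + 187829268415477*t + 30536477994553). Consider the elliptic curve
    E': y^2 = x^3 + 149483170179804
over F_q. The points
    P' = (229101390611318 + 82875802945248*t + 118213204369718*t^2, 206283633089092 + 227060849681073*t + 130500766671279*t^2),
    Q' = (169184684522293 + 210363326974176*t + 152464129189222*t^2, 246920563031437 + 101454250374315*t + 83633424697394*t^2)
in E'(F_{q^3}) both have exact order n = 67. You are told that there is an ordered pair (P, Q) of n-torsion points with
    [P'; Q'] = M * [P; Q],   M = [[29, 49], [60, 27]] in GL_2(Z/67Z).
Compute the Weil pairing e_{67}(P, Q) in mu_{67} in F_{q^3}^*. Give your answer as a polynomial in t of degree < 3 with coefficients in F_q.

173142412526334 + 85990975820721*t + 40946291522755*t^2

e_{67} is bilinear + alternating on E[67], so e_{67}(29*P + 49*Q, 60*P + 27*Q) = e_{67}(P,Q)^(29*27-49*60).
det M = 29*27 - 49*60 = -2157 = 54 (mod 67); 54^{-1} = 36 (mod 67).
Miller loop for e_{67} over F_{265633630683697^3}: bits of 67 = 1000011; 6 double steps + 2 add steps, l/v at each.
The quotient is 225333089325420 + 164751813842320*t + 175556318782378*t^2.
Raise to 36: e(P,Q) = 173142412526334 + 85990975820721*t + 40946291522755*t^2 in mu_{67}.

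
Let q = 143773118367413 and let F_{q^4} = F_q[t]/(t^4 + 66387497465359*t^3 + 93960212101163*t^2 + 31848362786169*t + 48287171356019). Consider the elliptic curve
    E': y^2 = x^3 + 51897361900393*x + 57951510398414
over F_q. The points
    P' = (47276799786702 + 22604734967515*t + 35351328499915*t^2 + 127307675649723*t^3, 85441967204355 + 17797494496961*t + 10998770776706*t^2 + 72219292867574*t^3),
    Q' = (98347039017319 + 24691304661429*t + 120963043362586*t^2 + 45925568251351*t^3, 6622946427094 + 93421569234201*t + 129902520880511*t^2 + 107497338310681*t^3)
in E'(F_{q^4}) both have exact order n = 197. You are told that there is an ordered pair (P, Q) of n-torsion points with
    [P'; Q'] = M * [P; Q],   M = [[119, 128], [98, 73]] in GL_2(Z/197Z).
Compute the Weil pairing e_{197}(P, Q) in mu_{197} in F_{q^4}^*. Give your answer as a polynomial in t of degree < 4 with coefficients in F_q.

The 197-Weil pairing on E[197] over F_{143773118367413} is alternating-bilinear: e_{197}(P',Q') = e_{197}(P,Q)^det(M).
Inverting 83 mod 197: 19. Thus e_{197}(P,Q) = e(P',Q')^{19}.
Run Miller on y^2=x^3+51897361900393*x+57951510398414 over F_{143773118367413}: ladder 11000101 (8 bits); e = f_P(D_Q)/f_Q(D_P).
e_{197}(P',Q') = 79758697153355 + 119291923235238*t + 83671116119731*t^2 + 58953829937833*t^3.
Finally e_{197}(P,Q) = 52100493035957 + 31711348043362*t + 43417123207731*t^2 + 121434425130133*t^3.

52100493035957 + 31711348043362*t + 43417123207731*t^2 + 121434425130133*t^3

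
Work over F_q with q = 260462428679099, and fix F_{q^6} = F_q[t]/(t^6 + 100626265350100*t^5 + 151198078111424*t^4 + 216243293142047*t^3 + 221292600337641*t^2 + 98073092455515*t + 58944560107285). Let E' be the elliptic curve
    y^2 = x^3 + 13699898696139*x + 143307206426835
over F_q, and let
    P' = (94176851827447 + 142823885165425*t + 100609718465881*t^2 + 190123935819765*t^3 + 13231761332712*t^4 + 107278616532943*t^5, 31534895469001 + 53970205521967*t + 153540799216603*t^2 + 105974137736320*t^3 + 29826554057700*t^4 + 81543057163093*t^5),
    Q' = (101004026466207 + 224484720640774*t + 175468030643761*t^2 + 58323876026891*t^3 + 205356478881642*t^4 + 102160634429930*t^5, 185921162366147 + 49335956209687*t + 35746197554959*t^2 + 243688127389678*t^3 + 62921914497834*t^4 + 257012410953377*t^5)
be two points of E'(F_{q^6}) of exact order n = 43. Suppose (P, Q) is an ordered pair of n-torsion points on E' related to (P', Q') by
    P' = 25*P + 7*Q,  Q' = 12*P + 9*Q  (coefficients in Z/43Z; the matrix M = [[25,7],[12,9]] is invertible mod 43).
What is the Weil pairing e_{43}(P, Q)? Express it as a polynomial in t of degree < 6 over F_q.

17210728229319 + 76774665349666*t + 27465153374093*t^2 + 254247964844329*t^3 + 99394388774316*t^4 + 67740422069048*t^5

The 43-Weil pairing on E[43] over F_{260462428679099} is alternating-bilinear: e_{43}(P',Q') = e_{43}(P,Q)^det(M).
So e_{43}(P,Q) = e_{43}(P',Q')^{18}, since 12*18 = 1 mod 43.
Miller loop for e_{43} over F_{260462428679099^6}: bits of 43 = 101011; 5 double steps + 3 add steps, l/v at each.
Result: e(P',Q') = 86773292298762 + 79778319733426*t + 161530626000618*t^2 + 249921533769574*t^3 + 96574280904054*t^4 + 54425509409031*t^5.
(86773292298762 + 79778319733426*t + 161530626000618*t^2 + 249921533769574*t^3 + 96574280904054*t^4 + 54425509409031*t^5)^{18} mod (260462428679099,f) = 17210728229319 + 76774665349666*t + 27465153374093*t^2 + 254247964844329*t^3 + 99394388774316*t^4 + 67740422069048*t^5.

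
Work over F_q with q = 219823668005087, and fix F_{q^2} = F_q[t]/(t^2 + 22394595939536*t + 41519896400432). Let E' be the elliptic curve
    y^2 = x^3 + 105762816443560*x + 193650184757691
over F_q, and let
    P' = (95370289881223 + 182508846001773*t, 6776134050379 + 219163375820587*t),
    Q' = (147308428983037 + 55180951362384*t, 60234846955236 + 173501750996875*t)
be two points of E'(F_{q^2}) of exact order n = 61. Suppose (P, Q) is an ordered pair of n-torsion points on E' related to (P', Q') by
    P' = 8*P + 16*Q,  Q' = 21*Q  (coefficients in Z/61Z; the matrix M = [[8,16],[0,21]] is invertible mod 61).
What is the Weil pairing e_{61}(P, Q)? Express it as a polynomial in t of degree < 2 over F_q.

The 61-Weil pairing on E[61] over F_{219823668005087} is alternating-bilinear: e_{61}(P',Q') = e_{61}(P,Q)^det(M).
8*21 - 16*0 = 168; reduced mod 61: det = 46, inverse 4.
Double-and-add over 111101: 6-1 doublings, 5-1 additions; each step l_{T,T}/v_{2T} or l_{T,P'}/v at Q'+S for random S.
The quotient is 79383363077067 + 78958310326901*t.
Hence e(P,Q) = 11171280169198 + 9011111318368*t in F_{219823668005087^2}^*.

11171280169198 + 9011111318368*t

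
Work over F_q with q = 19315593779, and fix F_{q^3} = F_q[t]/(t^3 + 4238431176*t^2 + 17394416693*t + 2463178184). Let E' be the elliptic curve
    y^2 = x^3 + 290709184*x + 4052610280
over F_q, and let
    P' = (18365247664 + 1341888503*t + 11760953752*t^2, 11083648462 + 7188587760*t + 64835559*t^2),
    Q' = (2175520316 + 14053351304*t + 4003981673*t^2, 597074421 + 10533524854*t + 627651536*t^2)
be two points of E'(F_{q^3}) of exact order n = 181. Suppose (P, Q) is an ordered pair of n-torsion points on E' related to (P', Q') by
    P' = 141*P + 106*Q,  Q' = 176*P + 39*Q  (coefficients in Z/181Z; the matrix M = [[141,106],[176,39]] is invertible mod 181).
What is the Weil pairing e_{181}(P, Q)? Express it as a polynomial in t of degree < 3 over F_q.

e_{181} is bilinear + alternating on E[181], so e_{181}(141*P + 106*Q, 176*P + 39*Q) = e_{181}(P,Q)^(141*39-106*176).
141*39 - 106*176 = -13157; reduced mod 181: det = 56, inverse 139.
Miller loop for e_{181} over F_{19315593779^3}: bits of 181 = 10110101; 7 double steps + 4 add steps, l/v at each.
f_P(D_Q)/f_Q(D_P) = 9791380452 + 17244670930*t + 9106317797*t^2.
Finally e_{181}(P,Q) = 8772894139 + 17933161348*t + 4514416718*t^2.

8772894139 + 17933161348*t + 4514416718*t^2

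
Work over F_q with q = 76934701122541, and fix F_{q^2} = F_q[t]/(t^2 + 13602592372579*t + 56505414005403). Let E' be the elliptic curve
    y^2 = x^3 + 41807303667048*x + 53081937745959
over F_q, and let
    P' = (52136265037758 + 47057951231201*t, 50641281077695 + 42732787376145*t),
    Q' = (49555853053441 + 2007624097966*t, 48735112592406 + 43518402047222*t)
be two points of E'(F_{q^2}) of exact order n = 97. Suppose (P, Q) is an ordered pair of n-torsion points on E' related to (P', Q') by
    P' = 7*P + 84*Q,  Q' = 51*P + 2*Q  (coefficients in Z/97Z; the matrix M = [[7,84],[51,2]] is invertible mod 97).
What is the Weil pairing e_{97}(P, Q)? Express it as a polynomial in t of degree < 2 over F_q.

e_{97} is bilinear + alternating on E[97], so e_{97}(7*P + 84*Q, 51*P + 2*Q) = e_{97}(P,Q)^(7*2-84*51).
det M = 7*2 - 84*51 = -4270 = 95 (mod 97); 95^{-1} = 48 (mod 97).
7-bit Miller (1100001) on E'/F_{76934701122541} with a'=41807303667048, b'=53081937745959: accumulate tangent/chord ratios at Q'+S and P'+S'.
The quotient is 684210263757 + 21492339366199*t.
(684210263757 + 21492339366199*t)^{48} mod (76934701122541,f) = 10061910126732 + 31893922229666*t.

10061910126732 + 31893922229666*t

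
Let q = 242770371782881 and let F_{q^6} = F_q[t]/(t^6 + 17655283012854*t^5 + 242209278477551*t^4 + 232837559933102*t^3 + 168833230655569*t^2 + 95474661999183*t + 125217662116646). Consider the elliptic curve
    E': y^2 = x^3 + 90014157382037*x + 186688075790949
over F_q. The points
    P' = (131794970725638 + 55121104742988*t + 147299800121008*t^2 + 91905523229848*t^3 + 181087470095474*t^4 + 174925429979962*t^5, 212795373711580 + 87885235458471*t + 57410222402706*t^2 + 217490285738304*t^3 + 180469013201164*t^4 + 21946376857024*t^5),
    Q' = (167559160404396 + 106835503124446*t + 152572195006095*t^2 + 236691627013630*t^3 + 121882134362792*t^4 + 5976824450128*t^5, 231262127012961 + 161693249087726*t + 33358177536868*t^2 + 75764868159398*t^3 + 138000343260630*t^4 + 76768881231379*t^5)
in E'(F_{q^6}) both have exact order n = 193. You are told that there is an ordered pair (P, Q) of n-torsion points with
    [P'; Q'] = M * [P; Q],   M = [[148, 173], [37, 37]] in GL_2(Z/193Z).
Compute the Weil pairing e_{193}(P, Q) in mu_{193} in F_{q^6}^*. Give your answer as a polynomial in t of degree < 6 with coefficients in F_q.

Under M = [[148,173],[37,37]] in GL_2(Z/193), e_{193}(P',Q') = e_{193}(P,Q)^(148*37-173*37 mod 193).
So e_{193}(P,Q) = e_{193}(P',Q')^{111}, since 40*111 = 1 mod 193.
n = 193 = (11000001)_2 (8 bits, wt 3); accumulate f_{193,P'}(Q'+S)/f_{193,P'}(S) along the 7-step ladder.
Result: e(P',Q') = 125034326170824 + 24924633085875*t + 24548121709869*t^2 + 75791306946704*t^3 + 30940064824346*t^4 + 242119057339313*t^5.
Hence e(P,Q) = 40908922857485 + 124288218492616*t + 18659863640740*t^2 + 93140240428883*t^3 + 189681752016876*t^4 + 188244154369200*t^5 in F_{242770371782881^6}^*.

40908922857485 + 124288218492616*t + 18659863640740*t^2 + 93140240428883*t^3 + 189681752016876*t^4 + 188244154369200*t^5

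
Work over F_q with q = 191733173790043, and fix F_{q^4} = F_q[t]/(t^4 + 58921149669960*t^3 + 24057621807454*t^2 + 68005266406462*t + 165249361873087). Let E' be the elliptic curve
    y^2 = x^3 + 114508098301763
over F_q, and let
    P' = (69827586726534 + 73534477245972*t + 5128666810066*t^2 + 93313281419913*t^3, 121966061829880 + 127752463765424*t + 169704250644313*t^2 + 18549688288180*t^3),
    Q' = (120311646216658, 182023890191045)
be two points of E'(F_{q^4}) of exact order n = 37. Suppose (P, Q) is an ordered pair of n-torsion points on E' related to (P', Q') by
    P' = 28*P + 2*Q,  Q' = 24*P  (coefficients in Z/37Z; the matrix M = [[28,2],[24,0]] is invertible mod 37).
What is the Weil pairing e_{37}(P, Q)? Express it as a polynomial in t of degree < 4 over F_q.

The 37-Weil pairing on E[37] over F_{191733173790043} is alternating-bilinear: e_{37}(P',Q') = e_{37}(P,Q)^det(M).
det M = 28*0 - 2*24 = -48 = 26 (mod 37); 26^{-1} = 10 (mod 37).
Build f_{37,P'} and f_{37,Q'} via the 6-bit ladder of 37=100101_2; evaluate at shifted divisors; quotient in F_{191733173790043^4}.
The quotient is 65767170462309 + 171484094128553*t + 74878569497024*t^2 + 37703644535911*t^3.
Finally e_{37}(P,Q) = 35189469550098 + 11316224179410*t + 19885540231635*t^2 + 89241192763418*t^3.

35189469550098 + 11316224179410*t + 19885540231635*t^2 + 89241192763418*t^3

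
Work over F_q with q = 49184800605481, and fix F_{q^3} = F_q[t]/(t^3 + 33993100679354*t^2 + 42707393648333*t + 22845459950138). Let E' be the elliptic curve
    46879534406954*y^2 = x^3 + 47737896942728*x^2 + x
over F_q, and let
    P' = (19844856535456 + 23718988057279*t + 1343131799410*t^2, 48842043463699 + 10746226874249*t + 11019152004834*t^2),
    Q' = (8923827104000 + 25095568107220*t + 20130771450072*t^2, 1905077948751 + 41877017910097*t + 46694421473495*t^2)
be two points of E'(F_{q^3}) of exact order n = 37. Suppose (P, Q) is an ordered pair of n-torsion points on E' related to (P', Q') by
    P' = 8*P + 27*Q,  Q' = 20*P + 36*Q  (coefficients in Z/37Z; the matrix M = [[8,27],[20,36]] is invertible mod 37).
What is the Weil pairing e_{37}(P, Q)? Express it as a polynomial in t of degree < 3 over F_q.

e_{37}(aP+bQ,cP+dQ) = e_{37}(P,Q)^(ad-bc); with (a,b,c,d)=(8,27,20,36) this gives the det-37 law.
So e_{37}(P,Q) = e_{37}(P',Q')^{16}, since 7*16 = 1 mod 37.
Undo Montgomery via alpha=42738945503622, beta=549021449708: (a',b')=(0,37574336415429) over F_{49184800605481}.
Build f_{37,P'} and f_{37,Q'} via the 6-bit ladder of 37=100101_2; evaluate at shifted divisors; quotient in F_{49184800605481^3}.
The quotient is 5510399773265 + 5605355072647*t + 46759021204824*t^2.
Thus e_{37}(P,Q) = 45807468889682 + 16116738105271*t + 31552253402206*t^2.

45807468889682 + 16116738105271*t + 31552253402206*t^2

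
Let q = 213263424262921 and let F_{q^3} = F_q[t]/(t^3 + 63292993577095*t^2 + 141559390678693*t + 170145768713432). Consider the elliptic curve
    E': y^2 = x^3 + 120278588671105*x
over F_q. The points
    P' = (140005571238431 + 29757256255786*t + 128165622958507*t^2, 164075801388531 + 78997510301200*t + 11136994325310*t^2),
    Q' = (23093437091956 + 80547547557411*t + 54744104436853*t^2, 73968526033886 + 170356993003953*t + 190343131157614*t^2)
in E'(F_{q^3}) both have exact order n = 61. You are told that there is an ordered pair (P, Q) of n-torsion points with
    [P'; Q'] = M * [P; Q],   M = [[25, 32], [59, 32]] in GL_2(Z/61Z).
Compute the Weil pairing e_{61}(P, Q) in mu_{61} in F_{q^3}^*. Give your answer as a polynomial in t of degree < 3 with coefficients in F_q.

114269938737893 + 209504519883645*t + 146498289009417*t^2

Under M = [[25,32],[59,32]] in GL_2(Z/61), e_{61}(P',Q') = e_{61}(P,Q)^(25*32-32*59 mod 61).
Inverting 10 mod 61: 55. Thus e_{61}(P,Q) = e(P',Q')^{55}.
6-bit Miller (111101) on E'/F_{213263424262921} with a'=120278588671105, b'=0: accumulate tangent/chord ratios at Q'+S and P'+S'.
Miller gives e_{61}(P',Q') = 80714045647264 + 44772175400674*t + 84896921863192*t^2 in F_{213263424262921^3}.
Raise to 55: e(P,Q) = 114269938737893 + 209504519883645*t + 146498289009417*t^2 in mu_{61}.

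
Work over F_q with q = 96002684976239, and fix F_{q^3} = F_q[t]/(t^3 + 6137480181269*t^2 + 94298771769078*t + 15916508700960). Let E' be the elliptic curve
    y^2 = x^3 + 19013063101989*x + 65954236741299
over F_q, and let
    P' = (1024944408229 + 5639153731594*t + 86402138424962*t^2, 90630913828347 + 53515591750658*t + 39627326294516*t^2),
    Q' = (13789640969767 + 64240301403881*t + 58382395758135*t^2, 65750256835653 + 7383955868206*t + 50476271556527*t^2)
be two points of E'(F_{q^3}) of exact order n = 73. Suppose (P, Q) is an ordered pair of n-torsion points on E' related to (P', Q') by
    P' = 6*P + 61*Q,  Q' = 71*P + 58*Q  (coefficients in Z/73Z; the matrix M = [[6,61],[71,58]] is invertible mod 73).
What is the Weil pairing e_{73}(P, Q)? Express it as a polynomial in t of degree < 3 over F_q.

56875834635132 + 36173902012232*t + 5350785574895*t^2

The 73-Weil pairing on E[73] over F_{96002684976239} is alternating-bilinear: e_{73}(P',Q') = e_{73}(P,Q)^det(M).
6*58 - 61*71 = -3983; reduced mod 73: det = 32, inverse 16.
7-bit Miller (1001001) on E'/F_{96002684976239} with a'=19013063101989, b'=65954236741299: accumulate tangent/chord ratios at Q'+S and P'+S'.
Miller gives e_{73}(P',Q') = 9479992339075 + 41982490105076*t + 67785800225073*t^2 in F_{96002684976239^3}.
Raise to 16: e(P,Q) = 56875834635132 + 36173902012232*t + 5350785574895*t^2 in mu_{73}.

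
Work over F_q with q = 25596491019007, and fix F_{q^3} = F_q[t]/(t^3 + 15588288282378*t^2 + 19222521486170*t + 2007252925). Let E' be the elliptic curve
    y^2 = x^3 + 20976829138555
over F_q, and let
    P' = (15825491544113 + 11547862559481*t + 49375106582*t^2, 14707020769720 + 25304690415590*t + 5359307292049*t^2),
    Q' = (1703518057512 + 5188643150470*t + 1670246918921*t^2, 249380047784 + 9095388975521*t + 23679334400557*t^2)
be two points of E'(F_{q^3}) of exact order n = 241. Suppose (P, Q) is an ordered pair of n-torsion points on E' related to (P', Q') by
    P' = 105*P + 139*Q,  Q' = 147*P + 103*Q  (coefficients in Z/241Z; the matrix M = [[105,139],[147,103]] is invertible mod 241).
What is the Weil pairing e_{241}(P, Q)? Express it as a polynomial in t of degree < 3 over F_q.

Since e_{241}(P,P)=e_{241}(Q,Q)=1 and e_{241}(Q,P)=e_{241}(P,Q)^{-1}, expanding e_{241}(105*P + 139*Q,147*P + 103*Q) leaves e(P,Q)^det(M).
So e_{241}(P,Q) = e_{241}(P',Q')^{11}, since 22*11 = 1 mod 241.
8-bit Miller (11110001) on E'/F_{25596491019007} with a'=0, b'=20976829138555: accumulate tangent/chord ratios at Q'+S and P'+S'.
f_P(D_Q)/f_Q(D_P) = 8544043744526 + 795754584016*t + 19581575851658*t^2.
Thus e_{241}(P,Q) = 1684748691780 + 16065048940009*t + 3251453800877*t^2.

1684748691780 + 16065048940009*t + 3251453800877*t^2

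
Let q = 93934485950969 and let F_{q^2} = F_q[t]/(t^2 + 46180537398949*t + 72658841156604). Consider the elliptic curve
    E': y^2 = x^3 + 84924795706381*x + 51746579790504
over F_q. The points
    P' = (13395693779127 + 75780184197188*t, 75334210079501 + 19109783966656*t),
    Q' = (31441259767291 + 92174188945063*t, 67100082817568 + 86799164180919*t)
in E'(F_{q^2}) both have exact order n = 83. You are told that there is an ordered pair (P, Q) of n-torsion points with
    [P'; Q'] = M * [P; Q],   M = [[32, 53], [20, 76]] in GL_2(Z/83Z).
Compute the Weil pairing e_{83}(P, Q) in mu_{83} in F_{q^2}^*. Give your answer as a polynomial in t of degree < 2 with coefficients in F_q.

The 83-Weil pairing on E[83] over F_{93934485950969} is alternating-bilinear: e_{83}(P',Q') = e_{83}(P,Q)^det(M).
Inverting 44 mod 83: 17. Thus e_{83}(P,Q) = e(P',Q')^{17}.
Double-and-add over 1010011: 7-1 doublings, 4-1 additions; each step l_{T,T}/v_{2T} or l_{T,P'}/v at Q'+S for random S.
Result: e(P',Q') = 43080401271642 + 72363621051650*t.
Raise to 17: e(P,Q) = 83155028154599 + 92196262199372*t in mu_{83}.

83155028154599 + 92196262199372*t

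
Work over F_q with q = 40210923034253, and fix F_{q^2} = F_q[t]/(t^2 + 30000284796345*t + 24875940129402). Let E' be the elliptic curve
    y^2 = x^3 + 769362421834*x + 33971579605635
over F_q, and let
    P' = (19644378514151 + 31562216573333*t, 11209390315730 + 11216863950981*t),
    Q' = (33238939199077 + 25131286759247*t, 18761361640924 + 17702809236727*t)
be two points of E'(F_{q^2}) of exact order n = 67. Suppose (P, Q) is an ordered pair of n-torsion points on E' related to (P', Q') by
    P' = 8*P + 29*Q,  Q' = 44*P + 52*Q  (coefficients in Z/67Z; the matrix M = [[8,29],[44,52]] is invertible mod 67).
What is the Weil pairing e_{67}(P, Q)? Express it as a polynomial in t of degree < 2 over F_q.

32571983916491 + 3430641279755*t

e_{67} is bilinear + alternating on E[67], so e_{67}(8*P + 29*Q, 44*P + 52*Q) = e_{67}(P,Q)^(8*52-29*44).
Inverting 11 mod 67: 61. Thus e_{67}(P,Q) = e(P',Q')^{61}.
Double-and-add over 1000011: 7-1 doublings, 3-1 additions; each step l_{T,T}/v_{2T} or l_{T,P'}/v at Q'+S for random S.
e_{67}(P',Q') = 20786665594652 + 21594564895955*t.
Thus e_{67}(P,Q) = 32571983916491 + 3430641279755*t.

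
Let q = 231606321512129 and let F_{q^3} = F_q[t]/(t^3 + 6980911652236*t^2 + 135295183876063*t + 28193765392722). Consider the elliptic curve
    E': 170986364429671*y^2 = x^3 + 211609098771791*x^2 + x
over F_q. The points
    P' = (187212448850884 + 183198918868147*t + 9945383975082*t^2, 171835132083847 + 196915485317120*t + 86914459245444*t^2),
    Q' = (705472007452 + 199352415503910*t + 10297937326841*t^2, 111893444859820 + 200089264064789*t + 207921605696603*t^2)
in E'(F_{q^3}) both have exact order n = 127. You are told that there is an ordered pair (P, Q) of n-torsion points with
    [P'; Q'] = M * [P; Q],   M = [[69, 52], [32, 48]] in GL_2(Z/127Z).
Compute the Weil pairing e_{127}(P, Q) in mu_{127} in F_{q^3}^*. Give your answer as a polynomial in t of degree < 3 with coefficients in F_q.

Alternating bilinearity on E[127] (values in mu_{127} in F_{231606321512129^3}) gives e(P',Q') = e(P,Q)^det(M).
So e_{127}(P,Q) = e_{127}(P',Q')^{42}, since 124*42 = 1 mod 127.
Set x_W=3480876349812*u+221808662083935, y_W=3480876349812*v; then E': y_W^2=x_W^3+162085137965608*x_W+173736648424039.
Run Miller on y^2=x^3+162085137965608*x+173736648424039 over F_{231606321512129}: ladder 1111111 (7 bits); e = f_P(D_Q)/f_Q(D_P).
Result: e(P',Q') = 125267520070035 + 217474362069333*t + 120959028893960*t^2.
Thus e_{127}(P,Q) = 101464133407942 + 66632628426356*t + 203194459502460*t^2.

101464133407942 + 66632628426356*t + 203194459502460*t^2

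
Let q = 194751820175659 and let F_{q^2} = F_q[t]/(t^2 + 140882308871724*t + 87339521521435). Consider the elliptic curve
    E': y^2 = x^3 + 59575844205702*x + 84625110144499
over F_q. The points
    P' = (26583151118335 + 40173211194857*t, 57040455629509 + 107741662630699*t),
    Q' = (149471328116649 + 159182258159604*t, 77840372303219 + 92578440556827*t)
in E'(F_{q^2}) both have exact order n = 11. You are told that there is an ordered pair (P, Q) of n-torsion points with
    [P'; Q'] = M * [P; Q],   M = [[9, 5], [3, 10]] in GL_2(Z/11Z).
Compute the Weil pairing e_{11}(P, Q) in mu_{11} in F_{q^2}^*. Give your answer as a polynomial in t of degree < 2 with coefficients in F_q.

131853504019779 + 73454452557294*t

e_{11} is bilinear + alternating on E[11], so e_{11}(9*P + 5*Q, 3*P + 10*Q) = e_{11}(P,Q)^(9*10-5*3).
det M = 9*10 - 5*3 = 75 = 9 (mod 11); 9^{-1} = 5 (mod 11).
Build f_{11,P'} and f_{11,Q'} via the 4-bit ladder of 11=1011_2; evaluate at shifted divisors; quotient in F_{194751820175659^2}.
So e_{11}(P',Q') = 70930645304659 + 95839798627587*t.
e_{11}(P,Q) = (70930645304659 + 95839798627587*t)^{5} = 131853504019779 + 73454452557294*t.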